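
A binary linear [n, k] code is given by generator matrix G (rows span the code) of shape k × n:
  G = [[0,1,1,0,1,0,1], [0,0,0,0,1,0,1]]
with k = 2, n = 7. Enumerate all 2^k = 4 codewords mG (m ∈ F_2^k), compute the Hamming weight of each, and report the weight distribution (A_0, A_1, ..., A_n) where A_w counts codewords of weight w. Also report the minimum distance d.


Weight distribution: A_0 = 1, A_2 = 2, A_4 = 1. Minimum distance d = 2.

Enumerate all 2^2 = 4 messages m ∈ F_2^2.
For each, compute codeword c = mG in F_2^7, then tally its weight.
  m = 00 → c = 0000000, weight = 0.
  m = 10 → c = 0110101, weight = 4.
  m = 01 → c = 0000101, weight = 2.
  m = 11 → c = 0110000, weight = 2.
Tally weights:
  weight 0: 1 codewords.
  weight 2: 2 codewords.
  weight 4: 1 codewords.
Minimum distance d = smallest w > 0 with A_w > 0 = 2.
Sanity: Σ A_w = 4 = 2^2 = 4 ✓.


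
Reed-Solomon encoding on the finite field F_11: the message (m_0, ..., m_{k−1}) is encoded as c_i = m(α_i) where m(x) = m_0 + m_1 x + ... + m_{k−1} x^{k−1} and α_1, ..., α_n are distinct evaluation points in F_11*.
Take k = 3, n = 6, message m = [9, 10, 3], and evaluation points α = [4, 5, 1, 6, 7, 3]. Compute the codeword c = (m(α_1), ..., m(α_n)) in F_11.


c = [9, 2, 0, 1, 6, 0]

Message polynomial: m(x) = 9 + 10·x + 3·x^2 (mod 11).
For each evaluation point α_i, compute m(α_i) mod 11:
  α_1 = 4: Horner steps 3 → 0 → 9, so m(4) = 9.
  α_2 = 5: Horner steps 3 → 3 → 2, so m(5) = 2.
  α_3 = 1: Horner steps 3 → 2 → 0, so m(1) = 0.
  α_4 = 6: Horner steps 3 → 6 → 1, so m(6) = 1.
  α_5 = 7: Horner steps 3 → 9 → 6, so m(7) = 6.
  α_6 = 3: Horner steps 3 → 8 → 0, so m(3) = 0.
Codeword c = [9, 2, 0, 1, 6, 0] ∈ F_11^6.


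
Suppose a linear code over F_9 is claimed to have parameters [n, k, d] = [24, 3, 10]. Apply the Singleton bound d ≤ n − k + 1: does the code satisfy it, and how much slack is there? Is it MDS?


Singleton RHS = n − k + 1 = 22, slack = 12, bound satisfied, not MDS.

Singleton bound: d ≤ n − k + 1.
Here n = 24, k = 3, so n − k + 1 = 22.
Given d = 10, check d ≤ 22: YES.
Slack = (n − k + 1) − d = 12.
The code is NOT MDS (slack = 12 > 0).
Description: the claimed parameters are [24, 3, 10]_9; such a code would be non-MDS.


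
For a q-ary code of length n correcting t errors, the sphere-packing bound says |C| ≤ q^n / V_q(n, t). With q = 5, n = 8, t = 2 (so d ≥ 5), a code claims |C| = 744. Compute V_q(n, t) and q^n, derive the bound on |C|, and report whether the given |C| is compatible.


V_q(n, t) = 481, q^n = 390625, Hamming bound = 812, |C| = 744 ≤ bound (satisfied).

Step 1: Compute V_q(n, t) = Σ_{j=0}^2 C(n, j) (q−1)^j.
  j = 0: C(8,0)·(4)^0 = 1·1 = 1.
  j = 1: C(8,1)·(4)^1 = 8·4 = 32.
  j = 2: C(8,2)·(4)^2 = 28·16 = 448.
  V_q(n, t) = 1 + 32 + 448 = 481.
Step 2: q^n = 5^8 = 390625.
Step 3: Hamming bound ⌊q^n / V_q(n,t)⌋ = ⌊390625/481⌋ = 812.
Step 4: Compare |C| = 744 to 812: satisfied.
The claimed |C| lies below the Hamming bound.


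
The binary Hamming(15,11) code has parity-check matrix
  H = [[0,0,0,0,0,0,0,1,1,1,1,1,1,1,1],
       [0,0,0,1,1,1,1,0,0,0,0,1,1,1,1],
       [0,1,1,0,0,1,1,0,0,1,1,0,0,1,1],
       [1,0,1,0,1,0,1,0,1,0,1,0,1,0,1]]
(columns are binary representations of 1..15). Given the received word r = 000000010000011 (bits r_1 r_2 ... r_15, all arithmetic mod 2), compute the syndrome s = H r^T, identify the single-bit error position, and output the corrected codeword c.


s = (1, 0, 0, 1)^T, error position = 9, corrected codeword c = 000000011000011

Compute s = H r^T mod 2 one row at a time:
  s_1 = 1 + 0 + 0 + 0 + 0 + 0 + 1 + 1 = 3 ≡ 1 (mod 2).
  s_2 = 0 + 0 + 0 + 0 + 0 + 0 + 1 + 1 = 2 ≡ 0 (mod 2).
  s_3 = 0 + 0 + 0 + 0 + 0 + 0 + 1 + 1 = 2 ≡ 0 (mod 2).
  s_4 = 0 + 0 + 0 + 0 + 0 + 0 + 0 + 1 = 1 ≡ 1 (mod 2).
s = (1, 0, 0, 1)^T — this equals column 9 of H (binary 1001), so error is at position 9.
Correct: flip bit 9 of r = 000000010000011 to get c = 000000011000011.


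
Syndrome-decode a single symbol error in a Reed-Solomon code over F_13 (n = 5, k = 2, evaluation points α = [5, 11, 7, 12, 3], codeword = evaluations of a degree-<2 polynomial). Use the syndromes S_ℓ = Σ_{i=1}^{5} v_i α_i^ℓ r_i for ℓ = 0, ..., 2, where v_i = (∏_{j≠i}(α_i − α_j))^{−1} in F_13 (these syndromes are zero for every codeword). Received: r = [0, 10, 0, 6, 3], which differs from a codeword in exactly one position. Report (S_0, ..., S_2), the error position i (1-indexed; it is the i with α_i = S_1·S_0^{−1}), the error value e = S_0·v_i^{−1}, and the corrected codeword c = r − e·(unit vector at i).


S = (5, 12, 8), error at position 1, error magnitude e = 5, c = [8, 10, 0, 6, 3].

Step 1: column multipliers v_i = (∏_{j≠i}(α_i − α_j))^{−1} mod 13.
  i = 1 (α = 5): (5−11)(5−7)(5−12)(5−3) = (−6)·(−2)·(−7)·2 = −168 ≡ 1, so v_1 = 1^{−1} = 1 (mod 13).
  i = 2 (α = 11): (11−5)(11−7)(11−12)(11−3) = 6·4·(−1)·8 = −192 ≡ 3, so v_2 = 3^{−1} = 9 (mod 13).
  i = 3 (α = 7): (7−5)(7−11)(7−12)(7−3) = 2·(−4)·(−5)·4 = 160 ≡ 4, so v_3 = 4^{−1} = 10 (mod 13).
  i = 4 (α = 12): (12−5)(12−11)(12−7)(12−3) = 7·1·5·9 = 315 ≡ 3, so v_4 = 3^{−1} = 9 (mod 13).
  i = 5 (α = 3): (3−5)(3−11)(3−7)(3−12) = (−2)·(−8)·(−4)·(−9) = 576 ≡ 4, so v_5 = 4^{−1} = 10 (mod 13).
  v = [1, 9, 10, 9, 10].
Step 2: syndromes of r = [0, 10, 0, 6, 3] (all sums mod 13).
  S_0 = Σ v_i r_i = 1·0 + 9·10 + 10·0 + 9·6 + 10·3 = 174 ≡ 5.
  S_1 = Σ v_i α_i r_i = 1·5·0 + 9·11·10 + 10·7·0 + 9·12·6 + 10·3·3 = 1728 ≡ 12.
  α_i^2 mod 13 = [12, 4, 10, 1, 9].
  S_2 = Σ v_i α_i^2 r_i = 1·12·0 + 9·4·10 + 10·10·0 + 9·1·6 + 10·9·3 = 684 ≡ 8.
  S = (5, 12, 8) ≠ 0, so r is not a codeword (an error is present).
Step 3: locate the error. For a single error e at position i, S_ℓ = v_i·e·α_i^ℓ, so α_err = S_1/S_0.
  S_0^{−1} = 5^{−1} = 8 (mod 13), so α_err = 12·8 = 96 ≡ 5 = α_1. Error position i = 1.
  Consistency check: S_2/S_1 = 8·12 = 96 ≡ 5 = α_err ✓ (single-error assumption holds).
Step 4: error magnitude e = S_0/v_1 = S_0·∏_{j≠1}(α_1 − α_j) = 5·1 = 5 ≡ 5 (mod 13).
Step 5: correct position 1: c_1 = r_1 − e = 0 − 5 ≡ 8 (mod 13). Hence c = [8, 10, 0, 6, 3].
  Check: interpolating c through the α_i gives m(x) = 2 + 9·x (degree < 2) with m(α_i) = c_i for every i, so c is indeed a codeword.


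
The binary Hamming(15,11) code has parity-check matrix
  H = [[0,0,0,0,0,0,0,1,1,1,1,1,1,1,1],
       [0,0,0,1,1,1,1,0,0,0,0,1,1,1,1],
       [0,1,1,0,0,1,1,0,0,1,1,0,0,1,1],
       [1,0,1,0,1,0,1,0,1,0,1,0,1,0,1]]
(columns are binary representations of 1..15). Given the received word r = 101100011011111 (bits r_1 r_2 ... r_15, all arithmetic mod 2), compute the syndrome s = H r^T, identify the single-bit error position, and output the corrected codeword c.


s = (1, 1, 0, 0)^T, error position = 12, corrected codeword c = 101100011010111

Compute s = H r^T mod 2 one row at a time:
  s_1 = 1 + 1 + 0 + 1 + 1 + 1 + 1 + 1 = 7 ≡ 1 (mod 2).
  s_2 = 1 + 0 + 0 + 0 + 1 + 1 + 1 + 1 = 5 ≡ 1 (mod 2).
  s_3 = 0 + 1 + 0 + 0 + 0 + 1 + 1 + 1 = 4 ≡ 0 (mod 2).
  s_4 = 1 + 1 + 0 + 0 + 1 + 1 + 1 + 1 = 6 ≡ 0 (mod 2).
s = (1, 1, 0, 0)^T — this equals column 12 of H (binary 1100), so error is at position 12.
Correct: flip bit 12 of r = 101100011011111 to get c = 101100011010111.


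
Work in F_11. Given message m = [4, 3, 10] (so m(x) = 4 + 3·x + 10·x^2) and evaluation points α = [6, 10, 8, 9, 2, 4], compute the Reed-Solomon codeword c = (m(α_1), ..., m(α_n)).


c = [8, 0, 8, 5, 6, 0]

Message polynomial: m(x) = 4 + 3·x + 10·x^2 (mod 11).
For each evaluation point α_i, compute m(α_i) mod 11:
  α_1 = 6: Horner steps 10 → 8 → 8, so m(6) = 8.
  α_2 = 10: Horner steps 10 → 4 → 0, so m(10) = 0.
  α_3 = 8: Horner steps 10 → 6 → 8, so m(8) = 8.
  α_4 = 9: Horner steps 10 → 5 → 5, so m(9) = 5.
  α_5 = 2: Horner steps 10 → 1 → 6, so m(2) = 6.
  α_6 = 4: Horner steps 10 → 10 → 0, so m(4) = 0.
Codeword c = [8, 0, 8, 5, 6, 0] ∈ F_11^6.


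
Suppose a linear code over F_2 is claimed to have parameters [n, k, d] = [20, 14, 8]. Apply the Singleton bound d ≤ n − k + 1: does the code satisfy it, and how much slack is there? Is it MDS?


Singleton RHS = n − k + 1 = 7, slack = -1, bound violated (no such code; not MDS).

Singleton bound: d ≤ n − k + 1.
Here n = 20, k = 14, so n − k + 1 = 7.
Given d = 8, check d ≤ 7: NO.
Slack = (n − k + 1) − d = -1.
The slack is negative: d = 8 exceeds n − k + 1 = 7 by 1, so the Singleton bound is violated and no linear [20, 14, 8]_2 code can exist. In particular it is not MDS (MDS requires d = n − k + 1 exactly).
Description: the claimed parameters are [20, 14, 8]_2; such a code would be impossible (violates the Singleton bound).


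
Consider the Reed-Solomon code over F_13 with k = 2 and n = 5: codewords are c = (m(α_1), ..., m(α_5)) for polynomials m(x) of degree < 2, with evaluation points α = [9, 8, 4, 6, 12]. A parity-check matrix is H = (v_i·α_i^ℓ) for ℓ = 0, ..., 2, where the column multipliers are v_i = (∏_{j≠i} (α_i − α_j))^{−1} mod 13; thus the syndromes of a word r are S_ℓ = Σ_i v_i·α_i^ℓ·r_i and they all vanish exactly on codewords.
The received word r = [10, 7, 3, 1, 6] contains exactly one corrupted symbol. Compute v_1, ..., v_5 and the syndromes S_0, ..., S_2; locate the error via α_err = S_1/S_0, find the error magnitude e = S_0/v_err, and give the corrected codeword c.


S = (1, 4, 3), error at position 3, error magnitude e = 8, c = [10, 7, 8, 1, 6].

Step 1: column multipliers v_i = (∏_{j≠i}(α_i − α_j))^{−1} mod 13.
  i = 1 (α = 9): (9−8)(9−4)(9−6)(9−12) = 1·5·3·(−3) = −45 ≡ 7, so v_1 = 7^{−1} = 2 (mod 13).
  i = 2 (α = 8): (8−9)(8−4)(8−6)(8−12) = (−1)·4·2·(−4) = 32 ≡ 6, so v_2 = 6^{−1} = 11 (mod 13).
  i = 3 (α = 4): (4−9)(4−8)(4−6)(4−12) = (−5)·(−4)·(−2)·(−8) = 320 ≡ 8, so v_3 = 8^{−1} = 5 (mod 13).
  i = 4 (α = 6): (6−9)(6−8)(6−4)(6−12) = (−3)·(−2)·2·(−6) = −72 ≡ 6, so v_4 = 6^{−1} = 11 (mod 13).
  i = 5 (α = 12): (12−9)(12−8)(12−4)(12−6) = 3·4·8·6 = 576 ≡ 4, so v_5 = 4^{−1} = 10 (mod 13).
  v = [2, 11, 5, 11, 10].
Step 2: syndromes of r = [10, 7, 3, 1, 6] (all sums mod 13).
  S_0 = Σ v_i r_i = 2·10 + 11·7 + 5·3 + 11·1 + 10·6 = 183 ≡ 1.
  S_1 = Σ v_i α_i r_i = 2·9·10 + 11·8·7 + 5·4·3 + 11·6·1 + 10·12·6 = 1642 ≡ 4.
  α_i^2 mod 13 = [3, 12, 3, 10, 1].
  S_2 = Σ v_i α_i^2 r_i = 2·3·10 + 11·12·7 + 5·3·3 + 11·10·1 + 10·1·6 = 1199 ≡ 3.
  S = (1, 4, 3) ≠ 0, so r is not a codeword (an error is present).
Step 3: locate the error. For a single error e at position i, S_ℓ = v_i·e·α_i^ℓ, so α_err = S_1/S_0.
  S_0^{−1} = 1^{−1} = 1 (mod 13), so α_err = 4·1 = 4 ≡ 4 = α_3. Error position i = 3.
  Consistency check: S_2/S_1 = 3·10 = 30 ≡ 4 = α_err ✓ (single-error assumption holds).
Step 4: error magnitude e = S_0/v_3 = S_0·∏_{j≠3}(α_3 − α_j) = 1·8 = 8 ≡ 8 (mod 13).
Step 5: correct position 3: c_3 = r_3 − e = 3 − 8 ≡ 8 (mod 13). Hence c = [10, 7, 8, 1, 6].
  Check: interpolating c through the α_i gives m(x) = 9 + 3·x (degree < 2) with m(α_i) = c_i for every i, so c is indeed a codeword.


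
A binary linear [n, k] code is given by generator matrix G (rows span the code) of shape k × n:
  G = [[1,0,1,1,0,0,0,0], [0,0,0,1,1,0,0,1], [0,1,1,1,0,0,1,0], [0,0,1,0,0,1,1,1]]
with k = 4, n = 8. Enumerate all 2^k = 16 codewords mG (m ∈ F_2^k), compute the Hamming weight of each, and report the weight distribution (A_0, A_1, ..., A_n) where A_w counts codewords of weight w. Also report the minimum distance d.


Weight distribution: A_0 = 1, A_3 = 4, A_4 = 5, A_5 = 4, A_6 = 2. Minimum distance d = 3.

Enumerate all 2^4 = 16 messages m ∈ F_2^4.
For each, compute codeword c = mG in F_2^8, then tally its weight.
  m = 0000 → c = 00000000, weight = 0.
  m = 1000 → c = 10110000, weight = 3.
  m = 0100 → c = 00011001, weight = 3.
  m = 1100 → c = 10101001, weight = 4.
  m = 0010 → c = 01110010, weight = 4.
  m = 1010 → c = 11000010, weight = 3.
  m = 0110 → c = 01101011, weight = 5.
  m = 1110 → c = 11011011, weight = 6.
  m = 0001 → c = 00100111, weight = 4.
  m = 1001 → c = 10010111, weight = 5.
  m = 0101 → c = 00111110, weight = 5.
  m = 1101 → c = 10001110, weight = 4.
  m = 0011 → c = 01010101, weight = 4.
  m = 1011 → c = 11100101, weight = 5.
  m = 0111 → c = 01001100, weight = 3.
  m = 1111 → c = 11111100, weight = 6.
Tally weights:
  weight 0: 1 codewords.
  weight 3: 4 codewords.
  weight 4: 5 codewords.
  weight 5: 4 codewords.
  weight 6: 2 codewords.
Minimum distance d = smallest w > 0 with A_w > 0 = 3.
Sanity: Σ A_w = 16 = 2^4 = 16 ✓.


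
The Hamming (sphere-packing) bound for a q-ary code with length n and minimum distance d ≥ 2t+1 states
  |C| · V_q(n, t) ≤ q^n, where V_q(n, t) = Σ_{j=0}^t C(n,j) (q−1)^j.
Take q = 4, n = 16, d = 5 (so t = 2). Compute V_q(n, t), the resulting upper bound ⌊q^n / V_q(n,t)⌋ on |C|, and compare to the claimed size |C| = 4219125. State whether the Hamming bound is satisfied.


V_q(n, t) = 1129, q^n = 4294967296, Hamming bound = 3804222, |C| = 4219125 > bound (violated).

Step 1: Compute V_q(n, t) = Σ_{j=0}^2 C(n, j) (q−1)^j.
  j = 0: C(16,0)·(3)^0 = 1·1 = 1.
  j = 1: C(16,1)·(3)^1 = 16·3 = 48.
  j = 2: C(16,2)·(3)^2 = 120·9 = 1080.
  V_q(n, t) = 1 + 48 + 1080 = 1129.
Step 2: q^n = 4^16 = 4294967296.
Step 3: Hamming bound ⌊q^n / V_q(n,t)⌋ = ⌊4294967296/1129⌋ = 3804222.
Step 4: Compare |C| = 4219125 to 3804222: violated.
The claimed |C| lies above the Hamming bound, so no 4-ary code of length 16 with d ≥ 5 can have 4219125 codewords.


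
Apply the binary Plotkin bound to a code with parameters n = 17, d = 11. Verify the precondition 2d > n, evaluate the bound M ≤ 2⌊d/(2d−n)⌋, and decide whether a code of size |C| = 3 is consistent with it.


Plotkin bound M ≤ 4; given |C| = 3 ≤ bound (satisfied).

Check applicability: 2d = 22, n = 17.
2d − n = 5 > 0, so Plotkin applies.
Compute d/(2d−n) = 11/5 ≈ 2.2000.
⌊d/(2d−n)⌋ = 2.
Plotkin bound: M ≤ 2·2 = 4.
Given |C| = 3, check: satisfied.
This |C| is below the Plotkin bound.


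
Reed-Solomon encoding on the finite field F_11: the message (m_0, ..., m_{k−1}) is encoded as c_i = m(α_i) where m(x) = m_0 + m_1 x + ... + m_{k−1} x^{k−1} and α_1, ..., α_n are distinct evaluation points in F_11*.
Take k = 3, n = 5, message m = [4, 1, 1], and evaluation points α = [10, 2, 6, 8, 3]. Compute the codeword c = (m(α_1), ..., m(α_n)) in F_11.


c = [4, 10, 2, 10, 5]

Message polynomial: m(x) = 4 + 1·x + 1·x^2 (mod 11).
For each evaluation point α_i, compute m(α_i) mod 11:
  α_1 = 10: Horner steps 1 → 0 → 4, so m(10) = 4.
  α_2 = 2: Horner steps 1 → 3 → 10, so m(2) = 10.
  α_3 = 6: Horner steps 1 → 7 → 2, so m(6) = 2.
  α_4 = 8: Horner steps 1 → 9 → 10, so m(8) = 10.
  α_5 = 3: Horner steps 1 → 4 → 5, so m(3) = 5.
Codeword c = [4, 10, 2, 10, 5] ∈ F_11^5.


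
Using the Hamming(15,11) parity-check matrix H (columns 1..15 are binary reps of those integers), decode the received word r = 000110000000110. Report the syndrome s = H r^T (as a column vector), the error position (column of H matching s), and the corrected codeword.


s = (0, 0, 1, 0)^T, error position = 2, corrected codeword c = 010110000000110

Compute s = H r^T mod 2 one row at a time:
  s_1 = 0 + 0 + 0 + 0 + 0 + 1 + 1 + 0 = 2 ≡ 0 (mod 2).
  s_2 = 1 + 1 + 0 + 0 + 0 + 1 + 1 + 0 = 4 ≡ 0 (mod 2).
  s_3 = 0 + 0 + 0 + 0 + 0 + 0 + 1 + 0 = 1 ≡ 1 (mod 2).
  s_4 = 0 + 0 + 1 + 0 + 0 + 0 + 1 + 0 = 2 ≡ 0 (mod 2).
s = (0, 0, 1, 0)^T — this equals column 2 of H (binary 0010), so error is at position 2.
Correct: flip bit 2 of r = 000110000000110 to get c = 010110000000110.


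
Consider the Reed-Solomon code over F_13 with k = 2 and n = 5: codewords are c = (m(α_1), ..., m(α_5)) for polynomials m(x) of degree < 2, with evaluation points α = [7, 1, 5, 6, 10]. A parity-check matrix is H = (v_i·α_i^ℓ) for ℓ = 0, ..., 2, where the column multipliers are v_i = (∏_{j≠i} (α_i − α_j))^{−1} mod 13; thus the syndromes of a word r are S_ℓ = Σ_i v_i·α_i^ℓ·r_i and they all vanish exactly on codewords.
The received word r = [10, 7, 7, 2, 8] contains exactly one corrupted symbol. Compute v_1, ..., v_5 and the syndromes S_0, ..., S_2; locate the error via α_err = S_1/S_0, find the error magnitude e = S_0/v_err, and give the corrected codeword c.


S = (6, 6, 6), error at position 2, error magnitude e = 6, c = [10, 1, 7, 2, 8].

Step 1: column multipliers v_i = (∏_{j≠i}(α_i − α_j))^{−1} mod 13.
  i = 1 (α = 7): (7−1)(7−5)(7−6)(7−10) = 6·2·1·(−3) = −36 ≡ 3, so v_1 = 3^{−1} = 9 (mod 13).
  i = 2 (α = 1): (1−7)(1−5)(1−6)(1−10) = (−6)·(−4)·(−5)·(−9) = 1080 ≡ 1, so v_2 = 1^{−1} = 1 (mod 13).
  i = 3 (α = 5): (5−7)(5−1)(5−6)(5−10) = (−2)·4·(−1)·(−5) = −40 ≡ 12, so v_3 = 12^{−1} = 12 (mod 13).
  i = 4 (α = 6): (6−7)(6−1)(6−5)(6−10) = (−1)·5·1·(−4) = 20 ≡ 7, so v_4 = 7^{−1} = 2 (mod 13).
  i = 5 (α = 10): (10−7)(10−1)(10−5)(10−6) = 3·9·5·4 = 540 ≡ 7, so v_5 = 7^{−1} = 2 (mod 13).
  v = [9, 1, 12, 2, 2].
Step 2: syndromes of r = [10, 7, 7, 2, 8] (all sums mod 13).
  S_0 = Σ v_i r_i = 9·10 + 1·7 + 12·7 + 2·2 + 2·8 = 201 ≡ 6.
  S_1 = Σ v_i α_i r_i = 9·7·10 + 1·1·7 + 12·5·7 + 2·6·2 + 2·10·8 = 1241 ≡ 6.
  α_i^2 mod 13 = [10, 1, 12, 10, 9].
  S_2 = Σ v_i α_i^2 r_i = 9·10·10 + 1·1·7 + 12·12·7 + 2·10·2 + 2·9·8 = 2099 ≡ 6.
  S = (6, 6, 6) ≠ 0, so r is not a codeword (an error is present).
Step 3: locate the error. For a single error e at position i, S_ℓ = v_i·e·α_i^ℓ, so α_err = S_1/S_0.
  S_0^{−1} = 6^{−1} = 11 (mod 13), so α_err = 6·11 = 66 ≡ 1 = α_2. Error position i = 2.
  Consistency check: S_2/S_1 = 6·11 = 66 ≡ 1 = α_err ✓ (single-error assumption holds).
Step 4: error magnitude e = S_0/v_2 = S_0·∏_{j≠2}(α_2 − α_j) = 6·1 = 6 ≡ 6 (mod 13).
Step 5: correct position 2: c_2 = r_2 − e = 7 − 6 ≡ 1 (mod 13). Hence c = [10, 1, 7, 2, 8].
  Check: interpolating c through the α_i gives m(x) = 6 + 8·x (degree < 2) with m(α_i) = c_i for every i, so c is indeed a codeword.


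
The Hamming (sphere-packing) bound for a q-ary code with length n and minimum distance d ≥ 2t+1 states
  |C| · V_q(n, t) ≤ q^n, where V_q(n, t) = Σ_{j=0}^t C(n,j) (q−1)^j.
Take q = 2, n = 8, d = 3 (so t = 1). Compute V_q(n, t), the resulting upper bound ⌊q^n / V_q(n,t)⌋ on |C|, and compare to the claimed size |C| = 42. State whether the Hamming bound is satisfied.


V_q(n, t) = 9, q^n = 256, Hamming bound = 28, |C| = 42 > bound (violated).

Step 1: Compute V_q(n, t) = Σ_{j=0}^1 C(n, j) (q−1)^j.
  j = 0: C(8,0)·(1)^0 = 1·1 = 1.
  j = 1: C(8,1)·(1)^1 = 8·1 = 8.
  V_q(n, t) = 1 + 8 = 9.
Step 2: q^n = 2^8 = 256.
Step 3: Hamming bound ⌊q^n / V_q(n,t)⌋ = ⌊256/9⌋ = 28.
Step 4: Compare |C| = 42 to 28: violated.
The claimed |C| lies above the Hamming bound, so no 2-ary code of length 8 with d ≥ 3 can have 42 codewords.


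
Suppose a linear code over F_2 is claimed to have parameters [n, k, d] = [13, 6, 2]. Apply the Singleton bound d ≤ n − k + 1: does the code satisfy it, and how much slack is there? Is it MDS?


Singleton RHS = n − k + 1 = 8, slack = 6, bound satisfied, not MDS.

Singleton bound: d ≤ n − k + 1.
Here n = 13, k = 6, so n − k + 1 = 8.
Given d = 2, check d ≤ 8: YES.
Slack = (n − k + 1) − d = 6.
The code is NOT MDS (slack = 6 > 0).
Description: the claimed parameters are [13, 6, 2]_2; such a code would be non-MDS.


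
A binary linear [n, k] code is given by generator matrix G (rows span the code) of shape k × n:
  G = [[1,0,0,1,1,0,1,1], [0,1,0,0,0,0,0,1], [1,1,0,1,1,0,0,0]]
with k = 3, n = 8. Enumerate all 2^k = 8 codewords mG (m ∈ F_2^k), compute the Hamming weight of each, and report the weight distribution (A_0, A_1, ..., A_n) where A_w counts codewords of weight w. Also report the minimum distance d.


Weight distribution: A_0 = 1, A_1 = 1, A_2 = 1, A_3 = 1, A_4 = 2, A_5 = 2. Minimum distance d = 1.

Enumerate all 2^3 = 8 messages m ∈ F_2^3.
For each, compute codeword c = mG in F_2^8, then tally its weight.
  m = 000 → c = 00000000, weight = 0.
  m = 100 → c = 10011011, weight = 5.
  m = 010 → c = 01000001, weight = 2.
  m = 110 → c = 11011010, weight = 5.
  m = 001 → c = 11011000, weight = 4.
  m = 101 → c = 01000011, weight = 3.
  m = 011 → c = 10011001, weight = 4.
  m = 111 → c = 00000010, weight = 1.
Tally weights:
  weight 0: 1 codewords.
  weight 1: 1 codewords.
  weight 2: 1 codewords.
  weight 3: 1 codewords.
  weight 4: 2 codewords.
  weight 5: 2 codewords.
Minimum distance d = smallest w > 0 with A_w > 0 = 1.
Sanity: Σ A_w = 8 = 2^3 = 8 ✓.


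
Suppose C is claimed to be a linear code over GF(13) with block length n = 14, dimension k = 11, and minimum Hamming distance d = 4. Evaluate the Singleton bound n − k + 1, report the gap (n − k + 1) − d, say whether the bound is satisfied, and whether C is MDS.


Singleton RHS = n − k + 1 = 4, slack = 0, bound satisfied, MDS.

Singleton bound: d ≤ n − k + 1.
Here n = 14, k = 11, so n − k + 1 = 4.
Given d = 4, check d ≤ 4: YES.
Slack = (n − k + 1) − d = 0.
The code is MDS (slack = 0).
Description: the claimed parameters are [14, 11, 4]_13; such a code would be MDS (meets Singleton bound).


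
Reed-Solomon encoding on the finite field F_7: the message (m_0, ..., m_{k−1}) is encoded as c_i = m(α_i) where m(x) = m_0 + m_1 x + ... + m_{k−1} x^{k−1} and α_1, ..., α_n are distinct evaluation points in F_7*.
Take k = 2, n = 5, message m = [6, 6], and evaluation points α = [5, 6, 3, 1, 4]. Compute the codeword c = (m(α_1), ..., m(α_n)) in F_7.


c = [1, 0, 3, 5, 2]

Message polynomial: m(x) = 6 + 6·x (mod 7).
For each evaluation point α_i, compute m(α_i) mod 7:
  α_1 = 5: Horner steps 6 → 1, so m(5) = 1.
  α_2 = 6: Horner steps 6 → 0, so m(6) = 0.
  α_3 = 3: Horner steps 6 → 3, so m(3) = 3.
  α_4 = 1: Horner steps 6 → 5, so m(1) = 5.
  α_5 = 4: Horner steps 6 → 2, so m(4) = 2.
Codeword c = [1, 0, 3, 5, 2] ∈ F_7^5.


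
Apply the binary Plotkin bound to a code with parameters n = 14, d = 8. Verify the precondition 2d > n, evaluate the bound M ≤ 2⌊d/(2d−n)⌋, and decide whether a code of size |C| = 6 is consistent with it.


Plotkin bound M ≤ 8; given |C| = 6 ≤ bound (satisfied).

Check applicability: 2d = 16, n = 14.
2d − n = 2 > 0, so Plotkin applies.
Compute d/(2d−n) = 8/2 ≈ 4.0000.
⌊d/(2d−n)⌋ = 4.
Plotkin bound: M ≤ 2·4 = 8.
Given |C| = 6, check: satisfied.
This |C| is below the Plotkin bound.


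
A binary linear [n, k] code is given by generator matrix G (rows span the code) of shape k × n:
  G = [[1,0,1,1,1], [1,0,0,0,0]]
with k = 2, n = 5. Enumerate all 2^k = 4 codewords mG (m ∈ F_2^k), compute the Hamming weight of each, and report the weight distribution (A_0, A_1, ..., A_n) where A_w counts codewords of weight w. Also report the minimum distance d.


Weight distribution: A_0 = 1, A_1 = 1, A_3 = 1, A_4 = 1. Minimum distance d = 1.

Enumerate all 2^2 = 4 messages m ∈ F_2^2.
For each, compute codeword c = mG in F_2^5, then tally its weight.
  m = 00 → c = 00000, weight = 0.
  m = 10 → c = 10111, weight = 4.
  m = 01 → c = 10000, weight = 1.
  m = 11 → c = 00111, weight = 3.
Tally weights:
  weight 0: 1 codewords.
  weight 1: 1 codewords.
  weight 3: 1 codewords.
  weight 4: 1 codewords.
Minimum distance d = smallest w > 0 with A_w > 0 = 1.
Sanity: Σ A_w = 4 = 2^2 = 4 ✓.


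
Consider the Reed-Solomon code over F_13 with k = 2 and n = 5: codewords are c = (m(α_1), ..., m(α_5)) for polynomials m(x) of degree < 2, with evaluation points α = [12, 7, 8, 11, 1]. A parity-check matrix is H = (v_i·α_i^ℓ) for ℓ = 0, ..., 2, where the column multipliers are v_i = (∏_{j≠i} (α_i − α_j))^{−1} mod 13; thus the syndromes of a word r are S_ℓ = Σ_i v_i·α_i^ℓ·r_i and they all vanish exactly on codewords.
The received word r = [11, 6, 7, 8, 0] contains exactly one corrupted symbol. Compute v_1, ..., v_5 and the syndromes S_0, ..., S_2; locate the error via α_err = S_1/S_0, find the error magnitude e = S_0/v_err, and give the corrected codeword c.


S = (5, 3, 7), error at position 4, error magnitude e = 11, c = [11, 6, 7, 10, 0].

Step 1: column multipliers v_i = (∏_{j≠i}(α_i − α_j))^{−1} mod 13.
  i = 1 (α = 12): (12−7)(12−8)(12−11)(12−1) = 5·4·1·11 = 220 ≡ 12, so v_1 = 12^{−1} = 12 (mod 13).
  i = 2 (α = 7): (7−12)(7−8)(7−11)(7−1) = (−5)·(−1)·(−4)·6 = −120 ≡ 10, so v_2 = 10^{−1} = 4 (mod 13).
  i = 3 (α = 8): (8−12)(8−7)(8−11)(8−1) = (−4)·1·(−3)·7 = 84 ≡ 6, so v_3 = 6^{−1} = 11 (mod 13).
  i = 4 (α = 11): (11−12)(11−7)(11−8)(11−1) = (−1)·4·3·10 = −120 ≡ 10, so v_4 = 10^{−1} = 4 (mod 13).
  i = 5 (α = 1): (1−12)(1−7)(1−8)(1−11) = (−11)·(−6)·(−7)·(−10) = 4620 ≡ 5, so v_5 = 5^{−1} = 8 (mod 13).
  v = [12, 4, 11, 4, 8].
Step 2: syndromes of r = [11, 6, 7, 8, 0] (all sums mod 13).
  S_0 = Σ v_i r_i = 12·11 + 4·6 + 11·7 + 4·8 + 8·0 = 265 ≡ 5.
  S_1 = Σ v_i α_i r_i = 12·12·11 + 4·7·6 + 11·8·7 + 4·11·8 + 8·1·0 = 2720 ≡ 3.
  α_i^2 mod 13 = [1, 10, 12, 4, 1].
  S_2 = Σ v_i α_i^2 r_i = 12·1·11 + 4·10·6 + 11·12·7 + 4·4·8 + 8·1·0 = 1424 ≡ 7.
  S = (5, 3, 7) ≠ 0, so r is not a codeword (an error is present).
Step 3: locate the error. For a single error e at position i, S_ℓ = v_i·e·α_i^ℓ, so α_err = S_1/S_0.
  S_0^{−1} = 5^{−1} = 8 (mod 13), so α_err = 3·8 = 24 ≡ 11 = α_4. Error position i = 4.
  Consistency check: S_2/S_1 = 7·9 = 63 ≡ 11 = α_err ✓ (single-error assumption holds).
Step 4: error magnitude e = S_0/v_4 = S_0·∏_{j≠4}(α_4 − α_j) = 5·10 = 50 ≡ 11 (mod 13).
Step 5: correct position 4: c_4 = r_4 − e = 8 − 11 ≡ 10 (mod 13). Hence c = [11, 6, 7, 10, 0].
  Check: interpolating c through the α_i gives m(x) = 12 + 1·x (degree < 2) with m(α_i) = c_i for every i, so c is indeed a codeword.


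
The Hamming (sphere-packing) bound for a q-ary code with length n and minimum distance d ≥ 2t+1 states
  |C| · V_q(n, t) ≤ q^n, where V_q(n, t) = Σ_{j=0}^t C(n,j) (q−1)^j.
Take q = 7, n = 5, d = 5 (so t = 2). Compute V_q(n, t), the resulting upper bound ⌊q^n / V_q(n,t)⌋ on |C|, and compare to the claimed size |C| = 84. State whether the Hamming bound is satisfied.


V_q(n, t) = 391, q^n = 16807, Hamming bound = 42, |C| = 84 > bound (violated).

Step 1: Compute V_q(n, t) = Σ_{j=0}^2 C(n, j) (q−1)^j.
  j = 0: C(5,0)·(6)^0 = 1·1 = 1.
  j = 1: C(5,1)·(6)^1 = 5·6 = 30.
  j = 2: C(5,2)·(6)^2 = 10·36 = 360.
  V_q(n, t) = 1 + 30 + 360 = 391.
Step 2: q^n = 7^5 = 16807.
Step 3: Hamming bound ⌊q^n / V_q(n,t)⌋ = ⌊16807/391⌋ = 42.
Step 4: Compare |C| = 84 to 42: violated.
The claimed |C| lies above the Hamming bound, so no 7-ary code of length 5 with d ≥ 5 can have 84 codewords.


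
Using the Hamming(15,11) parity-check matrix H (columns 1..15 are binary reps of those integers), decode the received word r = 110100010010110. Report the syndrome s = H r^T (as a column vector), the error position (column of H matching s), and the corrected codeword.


s = (0, 1, 1, 1)^T, error position = 7, corrected codeword c = 110100110010110

Compute s = H r^T mod 2 one row at a time:
  s_1 = 1 + 0 + 0 + 1 + 0 + 1 + 1 + 0 = 4 ≡ 0 (mod 2).
  s_2 = 1 + 0 + 0 + 0 + 0 + 1 + 1 + 0 = 3 ≡ 1 (mod 2).
  s_3 = 1 + 0 + 0 + 0 + 0 + 1 + 1 + 0 = 3 ≡ 1 (mod 2).
  s_4 = 1 + 0 + 0 + 0 + 0 + 1 + 1 + 0 = 3 ≡ 1 (mod 2).
s = (0, 1, 1, 1)^T — this equals column 7 of H (binary 0111), so error is at position 7.
Correct: flip bit 7 of r = 110100010010110 to get c = 110100110010110.


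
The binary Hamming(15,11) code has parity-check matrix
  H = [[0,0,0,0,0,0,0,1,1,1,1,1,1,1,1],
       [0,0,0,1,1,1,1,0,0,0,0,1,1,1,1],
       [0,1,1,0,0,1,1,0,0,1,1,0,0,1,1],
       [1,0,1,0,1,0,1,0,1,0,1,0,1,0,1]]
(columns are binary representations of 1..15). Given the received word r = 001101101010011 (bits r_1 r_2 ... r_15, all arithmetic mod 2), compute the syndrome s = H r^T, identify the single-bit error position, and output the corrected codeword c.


s = (0, 1, 0, 1)^T, error position = 5, corrected codeword c = 001111101010011

Compute s = H r^T mod 2 one row at a time:
  s_1 = 0 + 1 + 0 + 1 + 0 + 0 + 1 + 1 = 4 ≡ 0 (mod 2).
  s_2 = 1 + 0 + 1 + 1 + 0 + 0 + 1 + 1 = 5 ≡ 1 (mod 2).
  s_3 = 0 + 1 + 1 + 1 + 0 + 1 + 1 + 1 = 6 ≡ 0 (mod 2).
  s_4 = 0 + 1 + 0 + 1 + 1 + 1 + 0 + 1 = 5 ≡ 1 (mod 2).
s = (0, 1, 0, 1)^T — this equals column 5 of H (binary 0101), so error is at position 5.
Correct: flip bit 5 of r = 001101101010011 to get c = 001111101010011.


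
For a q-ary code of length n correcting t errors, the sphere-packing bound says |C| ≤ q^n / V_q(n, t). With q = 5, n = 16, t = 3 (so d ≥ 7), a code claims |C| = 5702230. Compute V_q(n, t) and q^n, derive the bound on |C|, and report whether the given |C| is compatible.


V_q(n, t) = 37825, q^n = 152587890625, Hamming bound = 4034048, |C| = 5702230 > bound (violated).

Step 1: Compute V_q(n, t) = Σ_{j=0}^3 C(n, j) (q−1)^j.
  j = 0: C(16,0)·(4)^0 = 1·1 = 1.
  j = 1: C(16,1)·(4)^1 = 16·4 = 64.
  j = 2: C(16,2)·(4)^2 = 120·16 = 1920.
  j = 3: C(16,3)·(4)^3 = 560·64 = 35840.
  V_q(n, t) = 1 + 64 + 1920 + 35840 = 37825.
Step 2: q^n = 5^16 = 152587890625.
Step 3: Hamming bound ⌊q^n / V_q(n,t)⌋ = ⌊152587890625/37825⌋ = 4034048.
Step 4: Compare |C| = 5702230 to 4034048: violated.
The claimed |C| lies above the Hamming bound, so no 5-ary code of length 16 with d ≥ 7 can have 5702230 codewords.


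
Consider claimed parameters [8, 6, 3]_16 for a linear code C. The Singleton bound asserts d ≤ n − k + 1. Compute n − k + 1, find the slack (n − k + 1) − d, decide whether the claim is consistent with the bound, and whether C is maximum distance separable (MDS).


Singleton RHS = n − k + 1 = 3, slack = 0, bound satisfied, MDS.

Singleton bound: d ≤ n − k + 1.
Here n = 8, k = 6, so n − k + 1 = 3.
Given d = 3, check d ≤ 3: YES.
Slack = (n − k + 1) − d = 0.
The code is MDS (slack = 0).
Description: the claimed parameters are [8, 6, 3]_16; such a code would be MDS (meets Singleton bound).


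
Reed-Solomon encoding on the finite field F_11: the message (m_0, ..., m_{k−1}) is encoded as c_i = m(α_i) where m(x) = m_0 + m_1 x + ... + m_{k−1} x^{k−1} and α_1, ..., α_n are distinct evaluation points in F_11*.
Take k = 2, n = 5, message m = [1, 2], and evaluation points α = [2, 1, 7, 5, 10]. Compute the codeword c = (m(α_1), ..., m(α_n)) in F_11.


c = [5, 3, 4, 0, 10]

Message polynomial: m(x) = 1 + 2·x (mod 11).
For each evaluation point α_i, compute m(α_i) mod 11:
  α_1 = 2: Horner steps 2 → 5, so m(2) = 5.
  α_2 = 1: Horner steps 2 → 3, so m(1) = 3.
  α_3 = 7: Horner steps 2 → 4, so m(7) = 4.
  α_4 = 5: Horner steps 2 → 0, so m(5) = 0.
  α_5 = 10: Horner steps 2 → 10, so m(10) = 10.
Codeword c = [5, 3, 4, 0, 10] ∈ F_11^5.


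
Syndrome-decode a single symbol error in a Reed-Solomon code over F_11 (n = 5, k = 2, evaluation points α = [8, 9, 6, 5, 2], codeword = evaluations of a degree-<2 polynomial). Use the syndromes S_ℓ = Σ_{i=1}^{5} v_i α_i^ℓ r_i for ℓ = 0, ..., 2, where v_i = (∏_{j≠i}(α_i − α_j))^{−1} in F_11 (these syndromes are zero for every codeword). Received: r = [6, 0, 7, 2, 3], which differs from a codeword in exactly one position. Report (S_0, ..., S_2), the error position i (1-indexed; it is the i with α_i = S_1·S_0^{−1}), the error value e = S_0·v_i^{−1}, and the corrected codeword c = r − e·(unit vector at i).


S = (3, 6, 1), error at position 5, error magnitude e = 5, c = [6, 0, 7, 2, 9].

Step 1: column multipliers v_i = (∏_{j≠i}(α_i − α_j))^{−1} mod 11.
  i = 1 (α = 8): (8−9)(8−6)(8−5)(8−2) = (−1)·2·3·6 = −36 ≡ 8, so v_1 = 8^{−1} = 7 (mod 11).
  i = 2 (α = 9): (9−8)(9−6)(9−5)(9−2) = 1·3·4·7 = 84 ≡ 7, so v_2 = 7^{−1} = 8 (mod 11).
  i = 3 (α = 6): (6−8)(6−9)(6−5)(6−2) = (−2)·(−3)·1·4 = 24 ≡ 2, so v_3 = 2^{−1} = 6 (mod 11).
  i = 4 (α = 5): (5−8)(5−9)(5−6)(5−2) = (−3)·(−4)·(−1)·3 = −36 ≡ 8, so v_4 = 8^{−1} = 7 (mod 11).
  i = 5 (α = 2): (2−8)(2−9)(2−6)(2−5) = (−6)·(−7)·(−4)·(−3) = 504 ≡ 9, so v_5 = 9^{−1} = 5 (mod 11).
  v = [7, 8, 6, 7, 5].
Step 2: syndromes of r = [6, 0, 7, 2, 3] (all sums mod 11).
  S_0 = Σ v_i r_i = 7·6 + 8·0 + 6·7 + 7·2 + 5·3 = 113 ≡ 3.
  S_1 = Σ v_i α_i r_i = 7·8·6 + 8·9·0 + 6·6·7 + 7·5·2 + 5·2·3 = 688 ≡ 6.
  α_i^2 mod 11 = [9, 4, 3, 3, 4].
  S_2 = Σ v_i α_i^2 r_i = 7·9·6 + 8·4·0 + 6·3·7 + 7·3·2 + 5·4·3 = 606 ≡ 1.
  S = (3, 6, 1) ≠ 0, so r is not a codeword (an error is present).
Step 3: locate the error. For a single error e at position i, S_ℓ = v_i·e·α_i^ℓ, so α_err = S_1/S_0.
  S_0^{−1} = 3^{−1} = 4 (mod 11), so α_err = 6·4 = 24 ≡ 2 = α_5. Error position i = 5.
  Consistency check: S_2/S_1 = 1·2 = 2 ≡ 2 = α_err ✓ (single-error assumption holds).
Step 4: error magnitude e = S_0/v_5 = S_0·∏_{j≠5}(α_5 − α_j) = 3·9 = 27 ≡ 5 (mod 11).
Step 5: correct position 5: c_5 = r_5 − e = 3 − 5 ≡ 9 (mod 11). Hence c = [6, 0, 7, 2, 9].
  Check: interpolating c through the α_i gives m(x) = 10 + 5·x (degree < 2) with m(α_i) = c_i for every i, so c is indeed a codeword.


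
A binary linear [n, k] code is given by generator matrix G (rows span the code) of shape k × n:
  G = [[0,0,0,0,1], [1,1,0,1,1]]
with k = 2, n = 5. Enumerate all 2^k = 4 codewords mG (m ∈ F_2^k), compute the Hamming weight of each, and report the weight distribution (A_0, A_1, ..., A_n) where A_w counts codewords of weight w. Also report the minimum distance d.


Weight distribution: A_0 = 1, A_1 = 1, A_3 = 1, A_4 = 1. Minimum distance d = 1.

Enumerate all 2^2 = 4 messages m ∈ F_2^2.
For each, compute codeword c = mG in F_2^5, then tally its weight.
  m = 00 → c = 00000, weight = 0.
  m = 10 → c = 00001, weight = 1.
  m = 01 → c = 11011, weight = 4.
  m = 11 → c = 11010, weight = 3.
Tally weights:
  weight 0: 1 codewords.
  weight 1: 1 codewords.
  weight 3: 1 codewords.
  weight 4: 1 codewords.
Minimum distance d = smallest w > 0 with A_w > 0 = 1.
Sanity: Σ A_w = 4 = 2^2 = 4 ✓.


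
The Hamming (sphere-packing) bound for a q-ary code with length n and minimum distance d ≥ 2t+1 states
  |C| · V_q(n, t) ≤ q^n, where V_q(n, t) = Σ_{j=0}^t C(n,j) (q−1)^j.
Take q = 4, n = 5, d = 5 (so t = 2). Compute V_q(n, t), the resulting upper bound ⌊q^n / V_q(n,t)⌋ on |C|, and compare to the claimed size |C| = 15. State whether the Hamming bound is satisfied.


V_q(n, t) = 106, q^n = 1024, Hamming bound = 9, |C| = 15 > bound (violated).

Step 1: Compute V_q(n, t) = Σ_{j=0}^2 C(n, j) (q−1)^j.
  j = 0: C(5,0)·(3)^0 = 1·1 = 1.
  j = 1: C(5,1)·(3)^1 = 5·3 = 15.
  j = 2: C(5,2)·(3)^2 = 10·9 = 90.
  V_q(n, t) = 1 + 15 + 90 = 106.
Step 2: q^n = 4^5 = 1024.
Step 3: Hamming bound ⌊q^n / V_q(n,t)⌋ = ⌊1024/106⌋ = 9.
Step 4: Compare |C| = 15 to 9: violated.
The claimed |C| lies above the Hamming bound, so no 4-ary code of length 5 with d ≥ 5 can have 15 codewords.


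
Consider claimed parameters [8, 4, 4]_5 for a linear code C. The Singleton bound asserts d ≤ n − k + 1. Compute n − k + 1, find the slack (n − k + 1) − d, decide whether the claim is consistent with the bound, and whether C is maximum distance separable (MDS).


Singleton RHS = n − k + 1 = 5, slack = 1, bound satisfied, not MDS.

Singleton bound: d ≤ n − k + 1.
Here n = 8, k = 4, so n − k + 1 = 5.
Given d = 4, check d ≤ 5: YES.
Slack = (n − k + 1) − d = 1.
The code is NOT MDS (slack = 1 > 0).
Description: the claimed parameters are [8, 4, 4]_5; such a code would be non-MDS.


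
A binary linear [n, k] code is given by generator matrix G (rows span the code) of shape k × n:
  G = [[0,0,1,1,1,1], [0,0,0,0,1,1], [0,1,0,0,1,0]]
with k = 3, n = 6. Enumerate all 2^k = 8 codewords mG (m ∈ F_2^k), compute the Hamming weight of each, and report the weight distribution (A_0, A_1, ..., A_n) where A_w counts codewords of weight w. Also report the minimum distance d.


Weight distribution: A_0 = 1, A_2 = 4, A_4 = 3. Minimum distance d = 2.

Enumerate all 2^3 = 8 messages m ∈ F_2^3.
For each, compute codeword c = mG in F_2^6, then tally its weight.
  m = 000 → c = 000000, weight = 0.
  m = 100 → c = 001111, weight = 4.
  m = 010 → c = 000011, weight = 2.
  m = 110 → c = 001100, weight = 2.
  m = 001 → c = 010010, weight = 2.
  m = 101 → c = 011101, weight = 4.
  m = 011 → c = 010001, weight = 2.
  m = 111 → c = 011110, weight = 4.
Tally weights:
  weight 0: 1 codewords.
  weight 2: 4 codewords.
  weight 4: 3 codewords.
Minimum distance d = smallest w > 0 with A_w > 0 = 2.
Sanity: Σ A_w = 8 = 2^3 = 8 ✓.


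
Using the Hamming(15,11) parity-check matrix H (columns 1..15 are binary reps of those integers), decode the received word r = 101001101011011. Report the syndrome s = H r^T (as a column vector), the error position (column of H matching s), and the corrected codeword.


s = (1, 1, 0, 0)^T, error position = 12, corrected codeword c = 101001101010011

Compute s = H r^T mod 2 one row at a time:
  s_1 = 0 + 1 + 0 + 1 + 1 + 0 + 1 + 1 = 5 ≡ 1 (mod 2).
  s_2 = 0 + 0 + 1 + 1 + 1 + 0 + 1 + 1 = 5 ≡ 1 (mod 2).
  s_3 = 0 + 1 + 1 + 1 + 0 + 1 + 1 + 1 = 6 ≡ 0 (mod 2).
  s_4 = 1 + 1 + 0 + 1 + 1 + 1 + 0 + 1 = 6 ≡ 0 (mod 2).
s = (1, 1, 0, 0)^T — this equals column 12 of H (binary 1100), so error is at position 12.
Correct: flip bit 12 of r = 101001101011011 to get c = 101001101010011.


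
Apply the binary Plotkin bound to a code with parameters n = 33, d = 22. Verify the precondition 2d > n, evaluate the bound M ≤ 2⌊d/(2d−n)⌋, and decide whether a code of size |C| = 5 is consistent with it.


Plotkin bound M ≤ 4; given |C| = 5 > bound (violated).

Check applicability: 2d = 44, n = 33.
2d − n = 11 > 0, so Plotkin applies.
Compute d/(2d−n) = 22/11 ≈ 2.0000.
⌊d/(2d−n)⌋ = 2.
Plotkin bound: M ≤ 2·2 = 4.
Given |C| = 5, check: VIOLATED.
This |C| is above the Plotkin bound, so no binary code with n = 33, d = 22 and 5 codewords exists.


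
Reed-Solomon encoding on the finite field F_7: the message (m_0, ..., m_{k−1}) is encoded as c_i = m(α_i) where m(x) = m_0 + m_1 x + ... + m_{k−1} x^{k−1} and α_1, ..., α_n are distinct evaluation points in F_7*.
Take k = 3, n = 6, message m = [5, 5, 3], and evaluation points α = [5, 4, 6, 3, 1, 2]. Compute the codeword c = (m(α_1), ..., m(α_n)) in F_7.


c = [0, 3, 3, 5, 6, 6]

Message polynomial: m(x) = 5 + 5·x + 3·x^2 (mod 7).
For each evaluation point α_i, compute m(α_i) mod 7:
  α_1 = 5: Horner steps 3 → 6 → 0, so m(5) = 0.
  α_2 = 4: Horner steps 3 → 3 → 3, so m(4) = 3.
  α_3 = 6: Horner steps 3 → 2 → 3, so m(6) = 3.
  α_4 = 3: Horner steps 3 → 0 → 5, so m(3) = 5.
  α_5 = 1: Horner steps 3 → 1 → 6, so m(1) = 6.
  α_6 = 2: Horner steps 3 → 4 → 6, so m(2) = 6.
Codeword c = [0, 3, 3, 5, 6, 6] ∈ F_7^6.


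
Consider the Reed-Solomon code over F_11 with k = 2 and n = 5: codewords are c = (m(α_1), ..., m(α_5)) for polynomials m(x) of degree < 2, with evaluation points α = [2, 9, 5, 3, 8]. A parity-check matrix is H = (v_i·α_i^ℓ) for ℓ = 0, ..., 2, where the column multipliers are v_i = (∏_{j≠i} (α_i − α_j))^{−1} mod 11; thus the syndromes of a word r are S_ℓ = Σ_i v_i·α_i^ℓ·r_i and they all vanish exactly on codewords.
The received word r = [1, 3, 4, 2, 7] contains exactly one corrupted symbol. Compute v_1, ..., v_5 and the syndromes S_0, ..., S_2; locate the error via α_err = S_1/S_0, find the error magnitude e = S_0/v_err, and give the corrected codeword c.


S = (2, 7, 8), error at position 2, error magnitude e = 6, c = [1, 8, 4, 2, 7].

Step 1: column multipliers v_i = (∏_{j≠i}(α_i − α_j))^{−1} mod 11.
  i = 1 (α = 2): (2−9)(2−5)(2−3)(2−8) = (−7)·(−3)·(−1)·(−6) = 126 ≡ 5, so v_1 = 5^{−1} = 9 (mod 11).
  i = 2 (α = 9): (9−2)(9−5)(9−3)(9−8) = 7·4·6·1 = 168 ≡ 3, so v_2 = 3^{−1} = 4 (mod 11).
  i = 3 (α = 5): (5−2)(5−9)(5−3)(5−8) = 3·(−4)·2·(−3) = 72 ≡ 6, so v_3 = 6^{−1} = 2 (mod 11).
  i = 4 (α = 3): (3−2)(3−9)(3−5)(3−8) = 1·(−6)·(−2)·(−5) = −60 ≡ 6, so v_4 = 6^{−1} = 2 (mod 11).
  i = 5 (α = 8): (8−2)(8−9)(8−5)(8−3) = 6·(−1)·3·5 = −90 ≡ 9, so v_5 = 9^{−1} = 5 (mod 11).
  v = [9, 4, 2, 2, 5].
Step 2: syndromes of r = [1, 3, 4, 2, 7] (all sums mod 11).
  S_0 = Σ v_i r_i = 9·1 + 4·3 + 2·4 + 2·2 + 5·7 = 68 ≡ 2.
  S_1 = Σ v_i α_i r_i = 9·2·1 + 4·9·3 + 2·5·4 + 2·3·2 + 5·8·7 = 458 ≡ 7.
  α_i^2 mod 11 = [4, 4, 3, 9, 9].
  S_2 = Σ v_i α_i^2 r_i = 9·4·1 + 4·4·3 + 2·3·4 + 2·9·2 + 5·9·7 = 459 ≡ 8.
  S = (2, 7, 8) ≠ 0, so r is not a codeword (an error is present).
Step 3: locate the error. For a single error e at position i, S_ℓ = v_i·e·α_i^ℓ, so α_err = S_1/S_0.
  S_0^{−1} = 2^{−1} = 6 (mod 11), so α_err = 7·6 = 42 ≡ 9 = α_2. Error position i = 2.
  Consistency check: S_2/S_1 = 8·8 = 64 ≡ 9 = α_err ✓ (single-error assumption holds).
Step 4: error magnitude e = S_0/v_2 = S_0·∏_{j≠2}(α_2 − α_j) = 2·3 = 6 ≡ 6 (mod 11).
Step 5: correct position 2: c_2 = r_2 − e = 3 − 6 ≡ 8 (mod 11). Hence c = [1, 8, 4, 2, 7].
  Check: interpolating c through the α_i gives m(x) = 10 + 1·x (degree < 2) with m(α_i) = c_i for every i, so c is indeed a codeword.
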